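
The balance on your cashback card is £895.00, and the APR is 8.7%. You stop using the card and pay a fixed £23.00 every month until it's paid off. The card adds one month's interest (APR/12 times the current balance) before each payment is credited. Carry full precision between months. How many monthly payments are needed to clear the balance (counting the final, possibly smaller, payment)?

46 months

Monthly rate r = 8.7%/12 = 0.725% = 0.00725.
Recurrence: B ← B·(1+r) − £23.00.
Month 1: interest £6.49; balance after payment £878.49.
Month 2: interest £6.37; balance after payment £861.86.
Closed form: n = −ln(1 − rB₀/P)/ln(1+r) = −ln(0.71788)/ln(1.00725) ≈ 45.883, so the balance reaches zero during payment 46.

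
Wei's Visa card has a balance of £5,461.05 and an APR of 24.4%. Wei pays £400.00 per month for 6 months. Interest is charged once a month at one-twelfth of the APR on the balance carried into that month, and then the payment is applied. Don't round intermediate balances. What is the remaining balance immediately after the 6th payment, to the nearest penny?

Monthly rate r = 24.4%/12 = 2.03333% = 0.0203333.
Each month: B ← B·(1+r) − £400.00.
Month 1: interest £111.04; balance after payment £5,172.09.
Month 2: interest £105.17; balance after payment £4,877.26.
Month 3: interest £99.17; balance after payment £4,576.43.
Month 4: interest £93.05; balance after payment £4,269.48.
Month 5: interest £86.81; balance after payment £3,956.29.
Month 6: interest £80.44; balance after payment £3,636.74.

£3,636.74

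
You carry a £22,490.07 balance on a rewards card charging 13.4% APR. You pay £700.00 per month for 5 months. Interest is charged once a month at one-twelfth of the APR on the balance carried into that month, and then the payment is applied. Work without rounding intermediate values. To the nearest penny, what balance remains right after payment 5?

£20,195.08

Monthly rate r = 13.4%/12 = 1.11667% = 0.0111667.
Each month: B ← B·(1+r) − £700.00.
Month 1: interest £251.14; balance after payment £22,041.21.
Month 2: interest £246.13; balance after payment £21,587.34.
Month 3: interest £241.06; balance after payment £21,128.39.
Month 4: interest £235.93; balance after payment £20,664.33.
Month 5: interest £230.75; balance after payment £20,195.08.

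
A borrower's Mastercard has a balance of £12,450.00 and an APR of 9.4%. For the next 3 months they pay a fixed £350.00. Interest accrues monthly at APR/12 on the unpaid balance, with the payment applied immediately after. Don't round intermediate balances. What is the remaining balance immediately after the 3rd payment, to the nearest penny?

Monthly rate r = 9.4%/12 = 0.783333% = 0.00783333.
Each month: B ← B·(1+r) − £350.00.
Month 1: interest £97.52; balance after payment £12,197.52.
Month 2: interest £95.55; balance after payment £11,943.07.
Month 3: interest £93.55; balance after payment £11,686.63.

£11,686.63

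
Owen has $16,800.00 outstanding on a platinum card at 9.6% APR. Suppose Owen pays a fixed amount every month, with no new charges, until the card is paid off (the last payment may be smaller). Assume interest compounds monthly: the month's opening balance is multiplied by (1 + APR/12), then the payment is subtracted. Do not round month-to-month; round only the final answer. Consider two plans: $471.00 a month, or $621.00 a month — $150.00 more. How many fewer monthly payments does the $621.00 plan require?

Monthly rate r = 9.6%/12 = 0.8% = 0.008.
At $471.00/mo: n = ⌈−ln(1 − rB₀/P)/ln(1+r)⌉ = 43 payments (last $77.08); total interest = total paid − $16,800.00 = $3,059.08.
At $621.00/mo: 31 payments (last $378.07); total interest $2,208.07.
Payments saved = 43 − 31 = 12.

12 fewer payments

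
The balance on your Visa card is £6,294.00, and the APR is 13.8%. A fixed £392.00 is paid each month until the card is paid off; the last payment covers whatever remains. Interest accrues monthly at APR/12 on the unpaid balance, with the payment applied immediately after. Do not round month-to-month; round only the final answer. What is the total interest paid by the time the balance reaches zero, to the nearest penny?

£704.46

Monthly rate r = 13.8%/12 = 1.15% = 0.0115.
Payoff takes n = ⌈−ln(1 − rB₀/P)/ln(1+r)⌉ = ⌈17.852⌉ = 18 payments; the last is £334.46.
Total paid = 17·£392.00 + £334.46 = £6,998.46.
Total interest = total paid − principal = £6,998.46 − £6,294.00 = £704.46.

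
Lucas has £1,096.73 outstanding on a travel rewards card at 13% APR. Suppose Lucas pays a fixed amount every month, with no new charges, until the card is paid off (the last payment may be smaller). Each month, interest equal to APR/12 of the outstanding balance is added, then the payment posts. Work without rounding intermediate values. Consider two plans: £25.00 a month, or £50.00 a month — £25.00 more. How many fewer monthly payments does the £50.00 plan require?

Monthly rate r = 13%/12 = 1.08333% = 0.0108333.
At £25.00/mo: n = ⌈−ln(1 − rB₀/P)/ln(1+r)⌉ = 60 payments (last £21.14); total interest = total paid − £1,096.73 = £399.41.
At £50.00/mo: 26 payments (last £9.04); total interest £162.31.
Payments saved = 60 − 26 = 34.

34 fewer payments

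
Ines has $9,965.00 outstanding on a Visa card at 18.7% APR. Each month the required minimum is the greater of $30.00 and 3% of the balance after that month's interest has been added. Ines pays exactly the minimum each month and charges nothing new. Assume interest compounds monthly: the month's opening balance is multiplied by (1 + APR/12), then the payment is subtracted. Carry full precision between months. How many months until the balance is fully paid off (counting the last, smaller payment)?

Monthly rate r = 18.7%/12 = 1.55833% = 0.0155833.
While 3% of the post-interest balance exceeds $30.00, each month B ← (B·(1+r))·(1 − 0.03), i.e. B shrinks by the factor (1+r)·0.97 = 0.98512.
This holds for months 1–155. Entering month 156 the balance is $975.01; 3% of the post-interest balance is now below $30.00, so the flat $30.00 minimum applies from here.
From month 156 a fixed $30.00 at rate r clears $975.01 in 46 more payments. Total: 155 + 46 = 201 months.

201 months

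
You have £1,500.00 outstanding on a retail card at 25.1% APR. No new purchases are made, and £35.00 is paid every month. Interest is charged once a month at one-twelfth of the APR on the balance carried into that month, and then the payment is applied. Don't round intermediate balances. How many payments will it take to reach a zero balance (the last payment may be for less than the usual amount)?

110 payments

Monthly rate r = 25.1%/12 = 2.09167% = 0.0209167.
Recurrence: B ← B·(1+r) − £35.00.
Month 1: interest £31.38; balance after payment £1,496.38.
Month 2: interest £31.30; balance after payment £1,492.67.
Closed form: n = −ln(1 − rB₀/P)/ln(1+r) = −ln(0.10357)/ln(1.02092) ≈ 109.536, so the balance reaches zero during payment 110.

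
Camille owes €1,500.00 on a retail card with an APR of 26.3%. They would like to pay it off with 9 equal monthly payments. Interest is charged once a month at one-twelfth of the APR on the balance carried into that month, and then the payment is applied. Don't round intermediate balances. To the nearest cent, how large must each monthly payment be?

€185.46

Monthly rate r = 26.3%/12 = 2.19167% = 0.0219167.
Level-payment amortization: P = B₀·r / (1 − (1+r)^(−n)) = 1500.00·0.0219167 / (1 − 1.02192^(−9)).
Denominator 1 − (1+r)^(−9) = 0.177263698.
P = 32.875 / 0.177263698 ≈ 185.46.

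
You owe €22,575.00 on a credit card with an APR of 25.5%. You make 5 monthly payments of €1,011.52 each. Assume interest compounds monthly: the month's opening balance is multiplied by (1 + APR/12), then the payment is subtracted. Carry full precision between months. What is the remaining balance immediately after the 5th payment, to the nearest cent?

€19,800.56

Monthly rate r = 25.5%/12 = 2.125% = 0.02125.
Each month: B ← B·(1+r) − €1,011.52.
Month 1: interest €479.72; balance after payment €22,043.20.
Month 2: interest €468.42; balance after payment €21,500.10.
Month 3: interest €456.88; balance after payment €20,945.45.
Month 4: interest €445.09; balance after payment €20,379.02.
Month 5: interest €433.05; balance after payment €19,800.56.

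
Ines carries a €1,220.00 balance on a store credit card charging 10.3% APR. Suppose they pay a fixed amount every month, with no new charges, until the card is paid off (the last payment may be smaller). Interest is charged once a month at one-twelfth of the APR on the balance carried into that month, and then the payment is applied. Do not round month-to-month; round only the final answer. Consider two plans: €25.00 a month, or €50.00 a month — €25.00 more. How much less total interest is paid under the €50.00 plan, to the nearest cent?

€212.82

Monthly rate r = 10.3%/12 = 0.858333% = 0.00858333.
At €25.00/mo: n = ⌈−ln(1 − rB₀/P)/ln(1+r)⌉ = 64 payments (last €12.70); total interest = total paid − €1,220.00 = €367.70.
At €50.00/mo: 28 payments (last €24.88); total interest €154.88.
Interest saved = €367.70 − €154.88 = €212.82.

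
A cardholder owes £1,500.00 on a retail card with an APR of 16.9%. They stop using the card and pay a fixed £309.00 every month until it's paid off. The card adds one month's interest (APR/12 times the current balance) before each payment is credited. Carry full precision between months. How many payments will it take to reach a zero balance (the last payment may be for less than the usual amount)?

Monthly rate r = 16.9%/12 = 1.40833% = 0.0140833.
Recurrence: B ← B·(1+r) − £309.00.
Month 1: interest £21.12; balance after payment £1,212.12.
Month 2: interest £17.07; balance after payment £920.20.
Month 3: interest £12.96; balance after payment £624.16.
Month 4: interest £8.79; balance after payment £323.95.
Month 5: interest £4.56; balance after payment £19.51.
Month 6: interest £0.27; balance after payment £0.00.

6 months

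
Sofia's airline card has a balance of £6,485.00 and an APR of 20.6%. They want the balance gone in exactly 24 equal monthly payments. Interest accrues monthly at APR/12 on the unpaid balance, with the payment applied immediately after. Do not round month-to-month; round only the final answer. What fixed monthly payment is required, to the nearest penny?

Monthly rate r = 20.6%/12 = 1.71667% = 0.0171667.
Level-payment amortization: P = B₀·r / (1 − (1+r)^(−n)) = 6485.00·0.0171667 / (1 − 1.01717^(−24)).
Denominator 1 − (1+r)^(−24) = 0.335355936.
P = 111.326 / 0.335355936 ≈ 331.96.

£331.96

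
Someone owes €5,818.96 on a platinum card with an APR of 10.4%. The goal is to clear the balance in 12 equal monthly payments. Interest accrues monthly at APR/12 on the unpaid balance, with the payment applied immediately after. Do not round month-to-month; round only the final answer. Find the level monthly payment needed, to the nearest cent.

Monthly rate r = 10.4%/12 = 0.866667% = 0.00866667.
Level-payment amortization: P = B₀·r / (1 − (1+r)^(−n)) = 5818.96·0.00866667 / (1 − 1.00867^(−12)).
Denominator 1 − (1+r)^(−12) = 0.0983707914.
P = 50.431 / 0.0983707914 ≈ 512.66.

€512.66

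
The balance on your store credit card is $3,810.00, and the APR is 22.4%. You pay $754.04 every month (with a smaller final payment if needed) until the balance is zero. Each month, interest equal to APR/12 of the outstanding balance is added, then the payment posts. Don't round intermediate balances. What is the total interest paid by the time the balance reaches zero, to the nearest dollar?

Monthly rate r = 22.4%/12 = 1.86667% = 0.0186667.
Payoff takes n = ⌈−ln(1 − rB₀/P)/ln(1+r)⌉ = ⌈5.357⌉ = 6 payments; the last is $270.48.
Total paid = 5·$754.04 + $270.48 = $4,040.68.
Total interest = total paid − principal = $4,040.68 − $3,810.00 = $230.68.

$231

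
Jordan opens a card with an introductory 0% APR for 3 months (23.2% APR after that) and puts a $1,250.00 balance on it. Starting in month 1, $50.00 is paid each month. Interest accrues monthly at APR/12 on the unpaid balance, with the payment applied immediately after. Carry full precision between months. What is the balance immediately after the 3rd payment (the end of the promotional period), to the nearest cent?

Promo months 1–3 at r₀ = 0%/12 = 0; months 4+ at r₁ = 23.2%/12 = 0.0193333.
After month 3 (no interest yet): B = $1,250.00 − 3·$50.00 = $1,100.00.

$1,100.00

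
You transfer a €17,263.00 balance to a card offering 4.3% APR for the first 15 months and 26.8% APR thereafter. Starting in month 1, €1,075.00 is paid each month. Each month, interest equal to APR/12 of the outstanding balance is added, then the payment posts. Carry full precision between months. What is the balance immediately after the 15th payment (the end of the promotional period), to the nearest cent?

€1,678.71

Promo months 1–15 at r₀ = 4.3%/12 = 0.00358333; months 16+ at r₁ = 26.8%/12 = 0.0223333.
After month 15: iterate B ← B·(1+r₀) − €1,075.00 for 15 months → €1,678.71.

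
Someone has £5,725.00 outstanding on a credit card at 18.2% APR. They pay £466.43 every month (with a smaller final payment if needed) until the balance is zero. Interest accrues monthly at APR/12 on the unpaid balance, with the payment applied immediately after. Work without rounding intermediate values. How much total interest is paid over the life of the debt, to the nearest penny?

£658.55

Monthly rate r = 18.2%/12 = 1.51667% = 0.0151667.
Payoff takes n = ⌈−ln(1 − rB₀/P)/ln(1+r)⌉ = ⌈13.684⌉ = 14 payments; the last is £319.96.
Total paid = 13·£466.43 + £319.96 = £6,383.55.
Total interest = total paid − principal = £6,383.55 − £5,725.00 = £658.55.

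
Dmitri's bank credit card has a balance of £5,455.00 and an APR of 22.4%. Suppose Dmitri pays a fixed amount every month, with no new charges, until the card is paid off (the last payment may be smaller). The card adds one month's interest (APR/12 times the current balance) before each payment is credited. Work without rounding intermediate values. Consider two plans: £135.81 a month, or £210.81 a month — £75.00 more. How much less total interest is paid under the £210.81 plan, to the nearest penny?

Monthly rate r = 22.4%/12 = 1.86667% = 0.0186667.
At £135.81/mo: n = ⌈−ln(1 − rB₀/P)/ln(1+r)⌉ = 75 payments (last £123.38); total interest = total paid − £5,455.00 = £4,718.32.
At £210.81/mo: 36 payments (last £142.36); total interest £2,065.71.
Interest saved = £4,718.32 − £2,065.71 = £2,652.61.

£2,652.61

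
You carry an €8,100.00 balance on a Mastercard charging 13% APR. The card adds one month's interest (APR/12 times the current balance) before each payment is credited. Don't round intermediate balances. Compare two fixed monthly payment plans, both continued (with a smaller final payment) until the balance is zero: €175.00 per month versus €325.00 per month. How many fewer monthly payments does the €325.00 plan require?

Monthly rate r = 13%/12 = 1.08333% = 0.0108333.
At €175.00/mo: n = ⌈−ln(1 − rB₀/P)/ln(1+r)⌉ = 65 payments (last €104.23); total interest = total paid − €8,100.00 = €3,204.23.
At €325.00/mo: 30 payments (last €67.66); total interest €1,392.66.
Payments saved = 65 − 30 = 35.

35 fewer payments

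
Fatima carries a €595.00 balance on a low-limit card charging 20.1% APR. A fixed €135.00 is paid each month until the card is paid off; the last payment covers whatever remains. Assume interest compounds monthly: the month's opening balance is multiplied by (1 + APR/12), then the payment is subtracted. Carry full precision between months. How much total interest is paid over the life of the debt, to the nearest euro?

€29

Monthly rate r = 20.1%/12 = 1.675% = 0.01675.
Payoff takes n = ⌈−ln(1 − rB₀/P)/ln(1+r)⌉ = ⌈4.617⌉ = 5 payments; the last is €83.53.
Total paid = 4·€135.00 + €83.53 = €623.53.
Total interest = total paid − principal = €623.53 − €595.00 = €28.53.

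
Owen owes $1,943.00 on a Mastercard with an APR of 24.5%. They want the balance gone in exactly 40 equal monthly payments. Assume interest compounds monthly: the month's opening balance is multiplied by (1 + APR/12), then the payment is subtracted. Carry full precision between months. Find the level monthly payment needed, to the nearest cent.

$71.55

Monthly rate r = 24.5%/12 = 2.04167% = 0.0204167.
Level-payment amortization: P = B₀·r / (1 − (1+r)^(−n)) = 1943.00·0.0204167 / (1 − 1.02042^(−40)).
Denominator 1 − (1+r)^(−40) = 0.554448137.
P = 39.6696 / 0.554448137 ≈ 71.55.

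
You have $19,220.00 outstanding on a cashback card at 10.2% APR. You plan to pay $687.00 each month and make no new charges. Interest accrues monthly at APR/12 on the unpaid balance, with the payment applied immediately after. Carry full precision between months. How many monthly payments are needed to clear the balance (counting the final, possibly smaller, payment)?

Monthly rate r = 10.2%/12 = 0.85% = 0.0085.
Recurrence: B ← B·(1+r) − $687.00.
Month 1: interest $163.37; balance after payment $18,696.37.
Month 2: interest $158.92; balance after payment $18,168.29.
Closed form: n = −ln(1 − rB₀/P)/ln(1+r) = −ln(0.7622)/ln(1.0085) ≈ 32.083, so the balance reaches zero during payment 33.

33 months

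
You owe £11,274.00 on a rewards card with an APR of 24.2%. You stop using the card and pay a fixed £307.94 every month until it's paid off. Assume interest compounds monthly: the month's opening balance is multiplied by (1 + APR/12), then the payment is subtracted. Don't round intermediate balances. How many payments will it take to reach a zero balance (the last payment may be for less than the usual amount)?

68 months

Monthly rate r = 24.2%/12 = 2.01667% = 0.0201667.
Recurrence: B ← B·(1+r) − £307.94.
Month 1: interest £227.36; balance after payment £11,193.42.
Month 2: interest £225.73; balance after payment £11,111.21.
Closed form: n = −ln(1 − rB₀/P)/ln(1+r) = −ln(0.26168)/ln(1.02017) ≈ 67.146, so the balance reaches zero during payment 68.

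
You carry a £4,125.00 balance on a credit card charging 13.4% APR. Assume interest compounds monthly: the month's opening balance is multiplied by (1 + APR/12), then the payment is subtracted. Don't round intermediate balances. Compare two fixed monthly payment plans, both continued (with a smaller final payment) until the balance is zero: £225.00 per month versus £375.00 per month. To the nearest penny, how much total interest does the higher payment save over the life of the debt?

£215.41

Monthly rate r = 13.4%/12 = 1.11667% = 0.0111667.
At £225.00/mo: n = ⌈−ln(1 − rB₀/P)/ln(1+r)⌉ = 21 payments (last £141.48); total interest = total paid − £4,125.00 = £516.48.
At £375.00/mo: 12 payments (last £301.07); total interest £301.07.
Interest saved = £516.48 − £301.07 = £215.41.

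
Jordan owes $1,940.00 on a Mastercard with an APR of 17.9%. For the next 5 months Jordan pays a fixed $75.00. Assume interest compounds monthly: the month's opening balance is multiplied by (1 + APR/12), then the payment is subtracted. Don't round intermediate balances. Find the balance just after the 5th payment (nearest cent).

$1,702.72

Monthly rate r = 17.9%/12 = 1.49167% = 0.0149167.
Each month: B ← B·(1+r) − $75.00.
Month 1: interest $28.94; balance after payment $1,893.94.
Month 2: interest $28.25; balance after payment $1,847.19.
Month 3: interest $27.55; balance after payment $1,799.74.
Month 4: interest $26.85; balance after payment $1,751.59.
Month 5: interest $26.13; balance after payment $1,702.72.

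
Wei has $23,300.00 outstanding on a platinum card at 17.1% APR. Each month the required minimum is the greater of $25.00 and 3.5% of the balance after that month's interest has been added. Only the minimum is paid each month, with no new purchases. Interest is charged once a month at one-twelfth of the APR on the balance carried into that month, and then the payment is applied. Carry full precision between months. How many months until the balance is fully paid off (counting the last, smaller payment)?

Monthly rate r = 17.1%/12 = 1.425% = 0.01425.
While 3.5% of the post-interest balance exceeds $25.00, each month B ← (B·(1+r))·(1 − 0.035), i.e. B shrinks by the factor (1+r)·0.965 = 0.97875.
This holds for months 1–163. Entering month 164 the balance is $702.98; 3.5% of the post-interest balance is now below $25.00, so the flat $25.00 minimum applies from here.
From month 164 a fixed $25.00 at rate r clears $702.98 in 37 more payments. Total: 163 + 37 = 200 months.

200 months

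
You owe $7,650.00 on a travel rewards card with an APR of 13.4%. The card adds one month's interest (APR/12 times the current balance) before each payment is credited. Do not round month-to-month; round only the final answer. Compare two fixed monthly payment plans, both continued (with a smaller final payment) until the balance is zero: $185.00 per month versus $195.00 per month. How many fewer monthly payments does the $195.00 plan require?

4 fewer payments

Monthly rate r = 13.4%/12 = 1.11667% = 0.0111667.
At $185.00/mo: n = ⌈−ln(1 − rB₀/P)/ln(1+r)⌉ = 56 payments (last $144.81); total interest = total paid − $7,650.00 = $2,669.81.
At $195.00/mo: 52 payments (last $176.51); total interest $2,471.51.
Payments saved = 56 − 52 = 4.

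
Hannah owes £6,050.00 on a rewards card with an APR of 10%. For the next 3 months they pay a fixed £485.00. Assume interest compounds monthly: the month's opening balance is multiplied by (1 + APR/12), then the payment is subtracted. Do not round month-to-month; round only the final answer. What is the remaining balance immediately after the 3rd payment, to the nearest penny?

£4,735.36

Monthly rate r = 10%/12 = 0.833333% = 0.00833333.
Each month: B ← B·(1+r) − £485.00.
Month 1: interest £50.42; balance after payment £5,615.42.
Month 2: interest £46.80; balance after payment £5,177.21.
Month 3: interest £43.14; balance after payment £4,735.36.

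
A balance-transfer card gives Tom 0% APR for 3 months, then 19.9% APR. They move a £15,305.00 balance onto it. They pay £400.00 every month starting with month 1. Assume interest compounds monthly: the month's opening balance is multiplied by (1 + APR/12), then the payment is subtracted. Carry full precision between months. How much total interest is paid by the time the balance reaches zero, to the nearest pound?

Promo months 1–3 at r₀ = 0%/12 = 0; months 4+ at r₁ = 19.9%/12 = 0.0165833.
After month 3 (no interest yet): B = £15,305.00 − 3·£400.00 = £14,105.00.
Then at r₁ with £400.00/mo: n₂ = −ln(1 − r₁·B/P)/ln(1+r₁) ≈ 53.44 → 54 more payments.
Total paid = 56·£400.00 + £176.25 = £22,576.25; interest = £22,576.25 − £15,305.00 = £7,271.25.

£7,271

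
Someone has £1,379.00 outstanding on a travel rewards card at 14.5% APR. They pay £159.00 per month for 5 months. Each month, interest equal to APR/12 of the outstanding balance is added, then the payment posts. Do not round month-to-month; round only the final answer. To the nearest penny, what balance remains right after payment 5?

Monthly rate r = 14.5%/12 = 1.20833% = 0.0120833.
Each month: B ← B·(1+r) − £159.00.
Month 1: interest £16.66; balance after payment £1,236.66.
Month 2: interest £14.94; balance after payment £1,092.61.
Month 3: interest £13.20; balance after payment £946.81.
Month 4: interest £11.44; balance after payment £799.25.
Month 5: interest £9.66; balance after payment £649.91.

£649.91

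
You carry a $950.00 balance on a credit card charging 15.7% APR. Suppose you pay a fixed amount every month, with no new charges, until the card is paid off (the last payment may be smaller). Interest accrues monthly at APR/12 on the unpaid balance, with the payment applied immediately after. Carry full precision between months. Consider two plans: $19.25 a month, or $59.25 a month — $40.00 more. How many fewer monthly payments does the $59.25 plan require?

Monthly rate r = 15.7%/12 = 1.30833% = 0.0130833.
At $19.25/mo: n = ⌈−ln(1 − rB₀/P)/ln(1+r)⌉ = 80 payments (last $15.79); total interest = total paid − $950.00 = $586.54.
At $59.25/mo: 19 payments (last $6.72); total interest $123.22.
Payments saved = 80 − 19 = 61.

61 fewer payments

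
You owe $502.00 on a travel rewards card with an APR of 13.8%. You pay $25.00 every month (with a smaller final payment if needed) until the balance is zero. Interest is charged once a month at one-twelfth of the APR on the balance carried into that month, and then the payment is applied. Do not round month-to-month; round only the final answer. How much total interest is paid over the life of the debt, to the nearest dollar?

Monthly rate r = 13.8%/12 = 1.15% = 0.0115.
Payoff takes n = ⌈−ln(1 − rB₀/P)/ln(1+r)⌉ = ⌈22.962⌉ = 23 payments; the last is $24.06.
Total paid = 22·$25.00 + $24.06 = $574.06.
Total interest = total paid − principal = $574.06 − $502.00 = $72.06.

$72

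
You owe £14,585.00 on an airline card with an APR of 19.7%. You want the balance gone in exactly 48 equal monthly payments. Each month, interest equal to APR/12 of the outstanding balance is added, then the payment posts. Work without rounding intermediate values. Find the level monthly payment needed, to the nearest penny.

£441.50

Monthly rate r = 19.7%/12 = 1.64167% = 0.0164167.
Level-payment amortization: P = B₀·r / (1 − (1+r)^(−n)) = 14585.00·0.0164167 / (1 − 1.01642^(−48)).
Denominator 1 − (1+r)^(−48) = 0.542327659.
P = 239.437 / 0.542327659 ≈ 441.50.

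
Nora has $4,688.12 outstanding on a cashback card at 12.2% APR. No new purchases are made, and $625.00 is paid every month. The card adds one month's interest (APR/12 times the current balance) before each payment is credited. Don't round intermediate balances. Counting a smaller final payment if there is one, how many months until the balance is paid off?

Monthly rate r = 12.2%/12 = 1.01667% = 0.0101667.
Recurrence: B ← B·(1+r) − $625.00.
Month 1: interest $47.66; balance after payment $4,110.78.
Month 2: interest $41.79; balance after payment $3,527.58.
Closed form: n = −ln(1 − rB₀/P)/ln(1+r) = −ln(0.92374)/ln(1.01017) ≈ 7.842, so the balance reaches zero during payment 8.

8 months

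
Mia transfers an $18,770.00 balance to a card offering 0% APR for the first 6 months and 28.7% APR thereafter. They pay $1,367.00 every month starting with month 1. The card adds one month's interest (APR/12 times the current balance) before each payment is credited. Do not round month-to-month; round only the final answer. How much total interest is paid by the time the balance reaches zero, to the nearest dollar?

Promo months 1–6 at r₀ = 0%/12 = 0; months 7+ at r₁ = 28.7%/12 = 0.0239167.
After month 6 (no interest yet): B = $18,770.00 − 6·$1,367.00 = $10,568.00.
Then at r₁ with $1,367.00/mo: n₂ = −ln(1 − r₁·B/P)/ln(1+r₁) ≈ 8.65 → 9 more payments.
Total paid = 14·$1,367.00 + $891.89 = $20,029.89; interest = $20,029.89 − $18,770.00 = $1,259.89.

$1,260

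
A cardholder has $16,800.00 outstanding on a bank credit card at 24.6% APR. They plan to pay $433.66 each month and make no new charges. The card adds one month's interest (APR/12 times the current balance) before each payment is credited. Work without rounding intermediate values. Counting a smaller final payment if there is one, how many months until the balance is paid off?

78 months

Monthly rate r = 24.6%/12 = 2.05% = 0.0205.
Recurrence: B ← B·(1+r) − $433.66.
Month 1: interest $344.40; balance after payment $16,710.74.
Month 2: interest $342.57; balance after payment $16,619.65.
Closed form: n = −ln(1 − rB₀/P)/ln(1+r) = −ln(0.20583)/ln(1.0205) ≈ 77.895, so the balance reaches zero during payment 78.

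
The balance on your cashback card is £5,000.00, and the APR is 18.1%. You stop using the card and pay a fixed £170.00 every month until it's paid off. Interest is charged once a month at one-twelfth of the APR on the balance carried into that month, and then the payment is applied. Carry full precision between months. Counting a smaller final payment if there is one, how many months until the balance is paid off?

40 payments

Monthly rate r = 18.1%/12 = 1.50833% = 0.0150833.
Recurrence: B ← B·(1+r) − £170.00.
Month 1: interest £75.42; balance after payment £4,905.42.
Month 2: interest £73.99; balance after payment £4,809.41.
Closed form: n = −ln(1 − rB₀/P)/ln(1+r) = −ln(0.55637)/ln(1.01508) ≈ 39.164, so the balance reaches zero during payment 40.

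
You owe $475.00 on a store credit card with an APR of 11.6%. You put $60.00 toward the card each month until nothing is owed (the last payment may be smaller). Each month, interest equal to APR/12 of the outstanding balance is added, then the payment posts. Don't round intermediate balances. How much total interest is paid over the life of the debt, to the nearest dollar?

$22

Monthly rate r = 11.6%/12 = 0.966667% = 0.00966667.
Payoff takes n = ⌈−ln(1 − rB₀/P)/ln(1+r)⌉ = ⌈8.276⌉ = 9 payments; the last is $16.60.
Total paid = 8·$60.00 + $16.60 = $496.60.
Total interest = total paid − principal = $496.60 − $475.00 = $21.60.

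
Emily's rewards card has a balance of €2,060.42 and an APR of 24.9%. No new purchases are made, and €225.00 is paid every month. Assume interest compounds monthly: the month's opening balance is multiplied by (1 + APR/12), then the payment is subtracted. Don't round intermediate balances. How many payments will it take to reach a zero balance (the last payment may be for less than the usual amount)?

Monthly rate r = 24.9%/12 = 2.075% = 0.02075.
Recurrence: B ← B·(1+r) − €225.00.
Month 1: interest €42.75; balance after payment €1,878.17.
Month 2: interest €38.97; balance after payment €1,692.15.
Closed form: n = −ln(1 − rB₀/P)/ln(1+r) = −ln(0.80998)/ln(1.02075) ≈ 10.261, so the balance reaches zero during payment 11.

11 months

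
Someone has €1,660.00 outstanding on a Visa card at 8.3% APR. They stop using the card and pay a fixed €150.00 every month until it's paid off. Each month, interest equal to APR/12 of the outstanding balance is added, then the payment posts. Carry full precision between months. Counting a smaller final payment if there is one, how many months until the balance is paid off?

12 months

Monthly rate r = 8.3%/12 = 0.691667% = 0.00691667.
Recurrence: B ← B·(1+r) − €150.00.
Month 1: interest €11.48; balance after payment €1,521.48.
Month 2: interest €10.52; balance after payment €1,382.01.
Closed form: n = −ln(1 − rB₀/P)/ln(1+r) = −ln(0.92346)/ln(1.00692) ≈ 11.553, so the balance reaches zero during payment 12.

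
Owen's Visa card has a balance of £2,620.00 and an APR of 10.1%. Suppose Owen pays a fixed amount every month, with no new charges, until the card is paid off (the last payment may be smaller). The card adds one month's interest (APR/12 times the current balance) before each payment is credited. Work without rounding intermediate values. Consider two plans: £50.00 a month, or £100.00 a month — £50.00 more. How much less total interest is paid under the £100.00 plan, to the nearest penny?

Monthly rate r = 10.1%/12 = 0.841667% = 0.00841667.
At £50.00/mo: n = ⌈−ln(1 − rB₀/P)/ln(1+r)⌉ = 70 payments (last £20.01); total interest = total paid − £2,620.00 = £850.01.
At £100.00/mo: 30 payments (last £72.41); total interest £352.41.
Interest saved = £850.01 − £352.41 = £497.60.

£497.60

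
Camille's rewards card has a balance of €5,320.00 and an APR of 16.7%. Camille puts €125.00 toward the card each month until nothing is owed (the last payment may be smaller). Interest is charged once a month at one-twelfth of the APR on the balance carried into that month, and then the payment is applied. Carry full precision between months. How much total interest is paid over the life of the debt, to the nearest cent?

€2,794.76

Monthly rate r = 16.7%/12 = 1.39167% = 0.0139167.
Payoff takes n = ⌈−ln(1 − rB₀/P)/ln(1+r)⌉ = ⌈64.918⌉ = 65 payments; the last is €114.76.
Total paid = 64·€125.00 + €114.76 = €8,114.76.
Total interest = total paid − principal = €8,114.76 − €5,320.00 = €2,794.76.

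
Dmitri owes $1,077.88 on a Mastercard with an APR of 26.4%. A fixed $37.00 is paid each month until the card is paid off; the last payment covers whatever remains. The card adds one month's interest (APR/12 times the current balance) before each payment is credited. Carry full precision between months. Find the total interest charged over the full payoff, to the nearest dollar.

Monthly rate r = 26.4%/12 = 2.2% = 0.022.
Payoff takes n = ⌈−ln(1 − rB₀/P)/ln(1+r)⌉ = ⌈47.063⌉ = 48 payments; the last is $2.35.
Total paid = 47·$37.00 + $2.35 = $1,741.35.
Total interest = total paid − principal = $1,741.35 − $1,077.88 = $663.47.

$663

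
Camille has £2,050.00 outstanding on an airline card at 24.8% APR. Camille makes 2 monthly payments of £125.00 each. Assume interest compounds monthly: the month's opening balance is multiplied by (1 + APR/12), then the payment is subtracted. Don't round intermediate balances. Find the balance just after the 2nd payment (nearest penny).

Monthly rate r = 24.8%/12 = 2.06667% = 0.0206667.
Each month: B ← B·(1+r) − £125.00.
Month 1: interest £42.37; balance after payment £1,967.37.
Month 2: interest £40.66; balance after payment £1,883.03.

£1,883.03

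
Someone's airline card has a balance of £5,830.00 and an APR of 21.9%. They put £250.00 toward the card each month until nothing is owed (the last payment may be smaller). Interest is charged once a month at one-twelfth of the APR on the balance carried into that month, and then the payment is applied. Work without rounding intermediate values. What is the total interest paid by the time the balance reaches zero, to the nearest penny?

£1,834.29

Monthly rate r = 21.9%/12 = 1.825% = 0.01825.
Payoff takes n = ⌈−ln(1 − rB₀/P)/ln(1+r)⌉ = ⌈30.655⌉ = 31 payments; the last is £164.29.
Total paid = 30·£250.00 + £164.29 = £7,664.29.
Total interest = total paid − principal = £7,664.29 − £5,830.00 = £1,834.29.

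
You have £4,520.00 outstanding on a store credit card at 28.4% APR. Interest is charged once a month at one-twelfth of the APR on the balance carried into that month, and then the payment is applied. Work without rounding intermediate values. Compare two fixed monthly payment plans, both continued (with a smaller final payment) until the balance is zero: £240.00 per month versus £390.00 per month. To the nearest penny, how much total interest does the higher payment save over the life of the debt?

Monthly rate r = 28.4%/12 = 2.36667% = 0.0236667.
At £240.00/mo: n = ⌈−ln(1 − rB₀/P)/ln(1+r)⌉ = 26 payments (last £55.03); total interest = total paid − £4,520.00 = £1,535.03.
At £390.00/mo: 14 payments (last £276.44); total interest £826.44.
Interest saved = £1,535.03 − £826.44 = £708.59.

£708.59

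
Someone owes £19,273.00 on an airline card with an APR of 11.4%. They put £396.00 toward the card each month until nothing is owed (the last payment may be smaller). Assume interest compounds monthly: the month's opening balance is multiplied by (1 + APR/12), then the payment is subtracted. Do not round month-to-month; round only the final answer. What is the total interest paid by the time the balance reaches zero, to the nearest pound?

Monthly rate r = 11.4%/12 = 0.95% = 0.0095.
Payoff takes n = ⌈−ln(1 − rB₀/P)/ln(1+r)⌉ = ⌈65.632⌉ = 66 payments; the last is £250.71.
Total paid = 65·£396.00 + £250.71 = £25,990.71.
Total interest = total paid − principal = £25,990.71 − £19,273.00 = £6,717.71.

£6,718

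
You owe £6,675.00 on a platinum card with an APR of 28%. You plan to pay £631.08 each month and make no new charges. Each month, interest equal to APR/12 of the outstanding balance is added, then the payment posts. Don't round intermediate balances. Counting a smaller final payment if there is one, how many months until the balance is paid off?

Monthly rate r = 28%/12 = 2.33333% = 0.0233333.
Recurrence: B ← B·(1+r) − £631.08.
Month 1: interest £155.75; balance after payment £6,199.67.
Month 2: interest £144.66; balance after payment £5,713.25.
Closed form: n = −ln(1 − rB₀/P)/ln(1+r) = −ln(0.7532)/ln(1.02333) ≈ 12.288, so the balance reaches zero during payment 13.

13 months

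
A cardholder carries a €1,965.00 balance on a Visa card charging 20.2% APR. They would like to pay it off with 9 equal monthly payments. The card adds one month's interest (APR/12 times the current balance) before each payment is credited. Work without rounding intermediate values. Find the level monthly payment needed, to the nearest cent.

€237.12

Monthly rate r = 20.2%/12 = 1.68333% = 0.0168333.
Level-payment amortization: P = B₀·r / (1 − (1+r)^(−n)) = 1965.00·0.0168333 / (1 − 1.01683^(−9)).
Denominator 1 − (1+r)^(−9) = 0.139497714.
P = 33.0775 / 0.139497714 ≈ 237.12.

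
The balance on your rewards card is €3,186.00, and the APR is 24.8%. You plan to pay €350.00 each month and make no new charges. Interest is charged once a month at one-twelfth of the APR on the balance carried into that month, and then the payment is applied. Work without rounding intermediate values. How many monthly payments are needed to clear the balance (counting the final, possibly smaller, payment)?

Monthly rate r = 24.8%/12 = 2.06667% = 0.0206667.
Recurrence: B ← B·(1+r) − €350.00.
Month 1: interest €65.84; balance after payment €2,901.84.
Month 2: interest €59.97; balance after payment €2,611.82.
Closed form: n = −ln(1 − rB₀/P)/ln(1+r) = −ln(0.81187)/ln(1.02067) ≈ 10.188, so the balance reaches zero during payment 11.

11 months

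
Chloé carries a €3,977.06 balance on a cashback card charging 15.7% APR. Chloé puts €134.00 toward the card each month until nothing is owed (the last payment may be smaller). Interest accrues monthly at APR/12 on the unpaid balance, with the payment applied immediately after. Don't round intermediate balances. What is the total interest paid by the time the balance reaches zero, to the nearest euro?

€1,090

Monthly rate r = 15.7%/12 = 1.30833% = 0.0130833.
Payoff takes n = ⌈−ln(1 − rB₀/P)/ln(1+r)⌉ = ⌈37.814⌉ = 38 payments; the last is €109.22.
Total paid = 37·€134.00 + €109.22 = €5,067.22.
Total interest = total paid − principal = €5,067.22 − €3,977.06 = €1,090.16.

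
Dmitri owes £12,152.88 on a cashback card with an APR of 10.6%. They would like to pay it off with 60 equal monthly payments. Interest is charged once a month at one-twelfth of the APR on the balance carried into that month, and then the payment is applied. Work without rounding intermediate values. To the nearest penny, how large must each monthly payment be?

Monthly rate r = 10.6%/12 = 0.883333% = 0.00883333.
Level-payment amortization: P = B₀·r / (1 − (1+r)^(−n)) = 12152.88·0.00883333 / (1 − 1.00883^(−60)).
Denominator 1 − (1+r)^(−60) = 0.41002367.
P = 107.35 / 0.41002367 ≈ 261.82.

£261.82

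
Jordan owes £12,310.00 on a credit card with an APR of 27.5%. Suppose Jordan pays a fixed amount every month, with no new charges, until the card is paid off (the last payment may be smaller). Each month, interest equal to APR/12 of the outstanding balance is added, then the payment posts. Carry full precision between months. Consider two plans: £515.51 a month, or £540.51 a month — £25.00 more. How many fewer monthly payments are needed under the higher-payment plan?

Monthly rate r = 27.5%/12 = 2.29167% = 0.0229167.
At £515.51/mo: n = ⌈−ln(1 − rB₀/P)/ln(1+r)⌉ = 35 payments (last £500.82); total interest = total paid − £12,310.00 = £5,718.16.
At £540.51/mo: 33 payments (last £309.83); total interest £5,296.15.
Payments saved = 35 − 33 = 2.

2 fewer payments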